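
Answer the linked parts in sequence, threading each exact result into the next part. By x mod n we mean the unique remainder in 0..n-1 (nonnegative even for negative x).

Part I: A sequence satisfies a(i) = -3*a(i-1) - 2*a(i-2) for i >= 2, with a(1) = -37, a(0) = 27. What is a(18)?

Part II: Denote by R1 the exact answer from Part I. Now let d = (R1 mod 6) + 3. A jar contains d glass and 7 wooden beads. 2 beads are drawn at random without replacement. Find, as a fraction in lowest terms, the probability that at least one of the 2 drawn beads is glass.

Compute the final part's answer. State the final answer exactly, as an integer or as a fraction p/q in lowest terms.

19/26

Part I: a(2) = -3*(-37) - 2*(27) = 57; iterating: a(2)=57, a(3)=-97, a(4)=177, a(5)=-337, a(6)=657, a(7)=-1297, a(8)=2577, a(9)=-5137, a(10)=10257, a(11)=-20497, a(12)=40977, a(13)=-81937, a(14)=163857, a(15)=-327697, a(16)=655377, a(17)=-1310737, a(18)=2621457; answer 2621457
Part II: R1 = 2621457; d = 6; total draws C(13,2) = 78; complement C(7,2) = 21; favorable 78 - 21 = 57; P = 19/26; answer 19/26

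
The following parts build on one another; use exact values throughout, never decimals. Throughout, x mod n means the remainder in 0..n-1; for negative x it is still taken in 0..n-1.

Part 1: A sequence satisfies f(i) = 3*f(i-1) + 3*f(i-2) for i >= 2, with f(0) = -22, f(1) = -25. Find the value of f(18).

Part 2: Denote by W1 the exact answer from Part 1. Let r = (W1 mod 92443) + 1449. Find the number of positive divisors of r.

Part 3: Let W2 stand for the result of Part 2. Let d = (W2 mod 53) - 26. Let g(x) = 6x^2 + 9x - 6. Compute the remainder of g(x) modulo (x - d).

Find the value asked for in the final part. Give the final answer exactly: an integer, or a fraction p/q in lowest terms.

Part 1: f(2) = 3*(-25) + 3*(-22) = -141; iterating: f(2)=-141, f(3)=-498, f(4)=-1917, f(5)=-7245, f(6)=-27486, f(7)=-104193, f(8)=-395037, f(9)=-1497690, f(10)=-5678181, f(11)=-21527613, f(12)=-81617382, f(13)=-309434985, f(14)=-1173157101, f(15)=-4447776258, f(16)=-16862800077, f(17)=-63931729005, f(18)=-242383587246; answer -242383587246
Part 2: W1 = -242383587246; r = 18900; 18900 = 2^2 * 3^3 * 5^2 * 7; number of divisors = (2+1) * (3+1) * (2+1) * (1+1) = 72; answer 72
Part 3: W2 = 72; d = -7; remainder = value at the root: 6*(-7)^2 + 9*(-7)^1 - 6 = (294) + (-63) + (-6) = 225; answer 225

225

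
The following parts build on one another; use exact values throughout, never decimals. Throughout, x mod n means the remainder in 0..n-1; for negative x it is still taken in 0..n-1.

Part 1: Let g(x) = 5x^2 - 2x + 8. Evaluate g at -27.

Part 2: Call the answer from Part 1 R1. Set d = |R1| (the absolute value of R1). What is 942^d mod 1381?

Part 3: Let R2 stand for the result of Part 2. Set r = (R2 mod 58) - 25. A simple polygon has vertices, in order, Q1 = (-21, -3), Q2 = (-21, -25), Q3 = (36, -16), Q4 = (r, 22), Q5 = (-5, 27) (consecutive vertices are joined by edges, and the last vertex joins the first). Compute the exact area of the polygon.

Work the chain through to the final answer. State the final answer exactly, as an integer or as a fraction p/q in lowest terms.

4171/2

Part 1: 5*(-27)^2 - 2*(-27)^1 + 8 = (3645) + (54) + (8) = 3707; answer 3707
Part 2: R1 = 3707; d = 3707; squarings mod 1381: 942^1=942, 942^2=762, 942^4=624, 942^8=1315, 942^16=213, 942^32=1177, 942^64=186, 942^128=71, 942^256=898, 942^512=1281, 942^1024=333, 942^2048=409; 942^3707 = 942^1 * 942^2 * 942^8 * 942^16 * 942^32 * 942^64 * 942^512 * 942^1024 * 942^2048 = 744 (mod 1381); answer 744
Part 3: R2 = 744; r = 23; cross terms: (-21*-25 - -21*-3)=462, (-21*-16 - 36*-25)=1236, (36*22 - 23*-16)=1160, (23*27 - -5*22)=731, (-5*-3 - -21*27)=582; twice the area = |4171| = 4171; area = 4171/2; answer 4171/2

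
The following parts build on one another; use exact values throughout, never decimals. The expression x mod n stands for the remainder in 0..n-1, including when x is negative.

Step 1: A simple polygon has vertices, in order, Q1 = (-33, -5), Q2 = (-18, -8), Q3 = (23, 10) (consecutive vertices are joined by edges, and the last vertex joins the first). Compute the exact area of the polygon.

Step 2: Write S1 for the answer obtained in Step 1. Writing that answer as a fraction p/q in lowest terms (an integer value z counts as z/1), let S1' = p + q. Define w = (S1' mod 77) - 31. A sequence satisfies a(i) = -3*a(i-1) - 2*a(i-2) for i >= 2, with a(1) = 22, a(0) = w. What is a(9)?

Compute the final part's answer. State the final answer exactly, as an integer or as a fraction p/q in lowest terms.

532

Step 1: cross terms: (-33*-8 - -18*-5)=174, (-18*10 - 23*-8)=4, (23*-5 - -33*10)=215; twice the area = |393| = 393; area = 393/2; answer 393/2
Step 2: S1 = 393/2; threaded value p + q = 395; w = -21; a(2) = -3*(22) - 2*(-21) = -24; iterating: a(2)=-24, a(3)=28, a(4)=-36, a(5)=52, a(6)=-84, a(7)=148, a(8)=-276, a(9)=532; answer 532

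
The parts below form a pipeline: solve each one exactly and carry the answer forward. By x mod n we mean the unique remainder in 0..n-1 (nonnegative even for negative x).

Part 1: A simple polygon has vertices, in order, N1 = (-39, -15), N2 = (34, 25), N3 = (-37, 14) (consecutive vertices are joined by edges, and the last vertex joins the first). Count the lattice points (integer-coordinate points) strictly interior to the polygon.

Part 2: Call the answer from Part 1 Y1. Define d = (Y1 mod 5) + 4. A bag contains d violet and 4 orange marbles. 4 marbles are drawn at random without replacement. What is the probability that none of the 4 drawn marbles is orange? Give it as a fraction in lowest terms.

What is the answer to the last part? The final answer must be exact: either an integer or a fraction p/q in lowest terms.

Part 1: cross terms: (-39*25 - 34*-15)=-465, (34*14 - -37*25)=1401, (-37*-15 - -39*14)=1101; twice the area = |2037| = 2037; area = 2037/2; boundary points = 1 + 1 + 1 = 3; strictly interior points = area - boundary/2 + 1 = 1018; answer 1018
Part 2: Y1 = 1018; d = 7; total draws C(11,4) = 330; favorable C(7,4) = 35; P = 7/66; answer 7/66

7/66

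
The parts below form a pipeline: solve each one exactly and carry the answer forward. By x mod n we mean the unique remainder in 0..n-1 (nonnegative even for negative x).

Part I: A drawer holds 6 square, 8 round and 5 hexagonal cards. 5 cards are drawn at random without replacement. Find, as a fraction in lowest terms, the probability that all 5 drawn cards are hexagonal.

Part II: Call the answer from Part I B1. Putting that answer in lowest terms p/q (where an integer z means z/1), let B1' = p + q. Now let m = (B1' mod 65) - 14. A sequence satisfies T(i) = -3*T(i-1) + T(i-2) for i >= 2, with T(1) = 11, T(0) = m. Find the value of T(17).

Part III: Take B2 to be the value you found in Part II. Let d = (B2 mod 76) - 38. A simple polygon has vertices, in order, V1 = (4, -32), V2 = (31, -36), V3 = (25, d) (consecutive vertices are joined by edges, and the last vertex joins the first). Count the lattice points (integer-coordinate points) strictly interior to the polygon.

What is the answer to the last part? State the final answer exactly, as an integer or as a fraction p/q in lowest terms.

Part I: total draws C(19,5) = 11628; favorable C(5,5) = 1; P = 1/11628; answer 1/11628
Part II: B1 = 1/11628; threaded value p + q = 11629; m = 45; T(2) = -3*(11) + 1*(45) = 12; iterating: T(2)=12, T(3)=-25, T(4)=87, T(5)=-286, T(6)=945, T(7)=-3121, T(8)=10308, T(9)=-34045, T(10)=112443, T(11)=-371374, T(12)=1226565, T(13)=-4051069, T(14)=13379772, T(15)=-44190385, T(16)=145950927, T(17)=-482043166; answer -482043166
Part III: B2 = -482043166; d = 20; cross terms: (4*-36 - 31*-32)=848, (31*20 - 25*-36)=1520, (25*-32 - 4*20)=-880; twice the area = |1488| = 1488; area = 744; boundary points = 1 + 2 + 1 = 4; strictly interior points = area - boundary/2 + 1 = 743; answer 743

743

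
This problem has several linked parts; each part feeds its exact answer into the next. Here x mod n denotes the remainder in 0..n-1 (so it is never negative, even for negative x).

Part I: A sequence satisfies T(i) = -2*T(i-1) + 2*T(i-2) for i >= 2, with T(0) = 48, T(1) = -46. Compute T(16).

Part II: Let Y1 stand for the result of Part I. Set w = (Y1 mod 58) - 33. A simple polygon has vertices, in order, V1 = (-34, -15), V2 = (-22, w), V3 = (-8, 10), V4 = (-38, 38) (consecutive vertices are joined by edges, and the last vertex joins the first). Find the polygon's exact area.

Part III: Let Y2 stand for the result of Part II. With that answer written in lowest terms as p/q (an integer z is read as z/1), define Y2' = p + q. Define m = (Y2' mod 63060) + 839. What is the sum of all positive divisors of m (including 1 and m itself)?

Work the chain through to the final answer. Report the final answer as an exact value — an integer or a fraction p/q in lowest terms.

1596

Part I: T(2) = -2*(-46) + 2*(48) = 188; iterating: T(2)=188, T(3)=-468, T(4)=1312, T(5)=-3560, T(6)=9744, T(7)=-26608, T(8)=72704, T(9)=-198624, T(10)=542656, T(11)=-1482560, T(12)=4050432, T(13)=-11065984, T(14)=30232832, T(15)=-82597632, T(16)=225660928; answer 225660928
Part II: Y1 = 225660928; w = 5; cross terms: (-34*5 - -22*-15)=-500, (-22*10 - -8*5)=-180, (-8*38 - -38*10)=76, (-38*-15 - -34*38)=1862; twice the area = |1258| = 1258; area = 629; answer 629
Part III: Y2 = 629; threaded value p + q = 630; m = 1469; 1469 = 13 * 113; sigma = (1 + 13) * (1 + 113) = 14 * 114 = 1596; answer 1596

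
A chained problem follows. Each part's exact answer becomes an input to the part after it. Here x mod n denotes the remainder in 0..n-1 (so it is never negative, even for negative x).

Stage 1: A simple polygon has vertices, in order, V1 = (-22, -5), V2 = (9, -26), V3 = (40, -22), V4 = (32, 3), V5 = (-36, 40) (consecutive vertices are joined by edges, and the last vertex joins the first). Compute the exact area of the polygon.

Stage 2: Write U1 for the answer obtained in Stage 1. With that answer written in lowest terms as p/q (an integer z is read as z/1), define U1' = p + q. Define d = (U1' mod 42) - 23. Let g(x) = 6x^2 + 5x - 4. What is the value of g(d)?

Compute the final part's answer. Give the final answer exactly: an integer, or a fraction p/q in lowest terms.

Stage 1: cross terms: (-22*-26 - 9*-5)=617, (9*-22 - 40*-26)=842, (40*3 - 32*-22)=824, (32*40 - -36*3)=1388, (-36*-5 - -22*40)=1060; twice the area = |4731| = 4731; area = 4731/2; answer 4731/2
Stage 2: U1 = 4731/2; threaded value p + q = 4733; d = 6; 6*(6)^2 + 5*(6)^1 - 4 = (216) + (30) + (-4) = 242; answer 242

242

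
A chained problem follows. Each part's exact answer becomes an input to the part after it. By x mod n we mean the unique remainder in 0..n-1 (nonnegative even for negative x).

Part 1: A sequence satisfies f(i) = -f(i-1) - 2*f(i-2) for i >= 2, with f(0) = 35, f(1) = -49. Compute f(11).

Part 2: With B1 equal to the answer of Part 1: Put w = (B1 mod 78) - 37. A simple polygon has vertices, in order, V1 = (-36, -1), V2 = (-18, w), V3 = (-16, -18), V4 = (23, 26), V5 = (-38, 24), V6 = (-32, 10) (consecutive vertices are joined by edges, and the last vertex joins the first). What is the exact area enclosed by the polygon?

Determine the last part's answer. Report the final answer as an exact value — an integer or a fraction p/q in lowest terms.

1152

Part 1: f(2) = -1*(-49) - 2*(35) = -21; iterating: f(2)=-21, f(3)=119, f(4)=-77, f(5)=-161, f(6)=315, f(7)=7, f(8)=-637, f(9)=623, f(10)=651, f(11)=-1897; answer -1897
Part 2: B1 = -1897; w = 16; cross terms: (-36*16 - -18*-1)=-594, (-18*-18 - -16*16)=580, (-16*26 - 23*-18)=-2, (23*24 - -38*26)=1540, (-38*10 - -32*24)=388, (-32*-1 - -36*10)=392; twice the area = |2304| = 2304; area = 1152; answer 1152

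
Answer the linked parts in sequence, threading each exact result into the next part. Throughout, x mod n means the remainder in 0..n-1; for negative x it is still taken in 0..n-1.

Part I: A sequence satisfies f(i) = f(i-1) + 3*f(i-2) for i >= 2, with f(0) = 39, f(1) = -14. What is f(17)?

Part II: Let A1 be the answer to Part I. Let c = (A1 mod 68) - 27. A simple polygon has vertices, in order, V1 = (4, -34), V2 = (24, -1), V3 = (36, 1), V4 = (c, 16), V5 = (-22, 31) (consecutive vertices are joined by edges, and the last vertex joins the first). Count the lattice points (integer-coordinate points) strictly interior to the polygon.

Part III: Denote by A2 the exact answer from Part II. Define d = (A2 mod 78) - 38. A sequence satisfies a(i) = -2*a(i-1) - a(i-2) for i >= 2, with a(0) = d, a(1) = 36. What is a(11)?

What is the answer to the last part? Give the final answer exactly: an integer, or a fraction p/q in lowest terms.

296

Part I: f(2) = 1*(-14) + 3*(39) = 103; iterating: f(2)=103, f(3)=61, f(4)=370, f(5)=553, f(6)=1663, f(7)=3322, f(8)=8311, f(9)=18277, f(10)=43210, f(11)=98041, f(12)=227671, f(13)=521794, f(14)=1204807, f(15)=2770189, f(16)=6384610, f(17)=14695177; answer 14695177
Part II: A1 = 14695177; c = 10; cross terms: (4*-1 - 24*-34)=812, (24*1 - 36*-1)=60, (36*16 - 10*1)=566, (10*31 - -22*16)=662, (-22*-34 - 4*31)=624; twice the area = |2724| = 2724; area = 1362; boundary points = 1 + 2 + 1 + 1 + 13 = 18; strictly interior points = area - boundary/2 + 1 = 1354; answer 1354
Part III: A2 = 1354; d = -10; a(2) = -2*(36) - 1*(-10) = -62; iterating: a(2)=-62, a(3)=88, a(4)=-114, a(5)=140, a(6)=-166, a(7)=192, a(8)=-218, a(9)=244, a(10)=-270, a(11)=296; answer 296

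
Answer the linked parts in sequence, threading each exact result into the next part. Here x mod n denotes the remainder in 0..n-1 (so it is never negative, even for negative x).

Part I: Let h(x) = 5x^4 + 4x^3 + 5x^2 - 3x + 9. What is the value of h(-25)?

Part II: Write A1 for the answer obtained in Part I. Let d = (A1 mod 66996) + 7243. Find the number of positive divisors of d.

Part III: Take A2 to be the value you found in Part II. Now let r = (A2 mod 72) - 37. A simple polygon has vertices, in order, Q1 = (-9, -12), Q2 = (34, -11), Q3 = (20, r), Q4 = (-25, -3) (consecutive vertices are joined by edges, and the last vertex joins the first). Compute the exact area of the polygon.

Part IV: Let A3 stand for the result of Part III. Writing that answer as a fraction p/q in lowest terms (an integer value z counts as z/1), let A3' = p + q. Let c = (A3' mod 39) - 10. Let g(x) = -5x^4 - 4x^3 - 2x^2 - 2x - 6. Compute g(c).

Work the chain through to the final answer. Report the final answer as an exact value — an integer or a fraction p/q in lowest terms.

-2016931

Part I: 5*(-25)^4 + 4*(-25)^3 + 5*(-25)^2 - 3*(-25)^1 + 9 = (1953125) + (-62500) + (3125) + (75) + (9) = 1893834; answer 1893834
Part II: A1 = 1893834; d = 25189; 25189 is prime, so its only divisors are 1 and 25189; count = 2; answer 2
Part III: A2 = 2; r = -35; cross terms: (-9*-11 - 34*-12)=507, (34*-35 - 20*-11)=-970, (20*-3 - -25*-35)=-935, (-25*-12 - -9*-3)=273; twice the area = |-1125| = 1125; area = 1125/2; answer 1125/2
Part IV: A3 = 1125/2; threaded value p + q = 1127; c = 25; -5*(25)^4 - 4*(25)^3 - 2*(25)^2 - 2*(25)^1 - 6 = (-1953125) + (-62500) + (-1250) + (-50) + (-6) = -2016931; answer -2016931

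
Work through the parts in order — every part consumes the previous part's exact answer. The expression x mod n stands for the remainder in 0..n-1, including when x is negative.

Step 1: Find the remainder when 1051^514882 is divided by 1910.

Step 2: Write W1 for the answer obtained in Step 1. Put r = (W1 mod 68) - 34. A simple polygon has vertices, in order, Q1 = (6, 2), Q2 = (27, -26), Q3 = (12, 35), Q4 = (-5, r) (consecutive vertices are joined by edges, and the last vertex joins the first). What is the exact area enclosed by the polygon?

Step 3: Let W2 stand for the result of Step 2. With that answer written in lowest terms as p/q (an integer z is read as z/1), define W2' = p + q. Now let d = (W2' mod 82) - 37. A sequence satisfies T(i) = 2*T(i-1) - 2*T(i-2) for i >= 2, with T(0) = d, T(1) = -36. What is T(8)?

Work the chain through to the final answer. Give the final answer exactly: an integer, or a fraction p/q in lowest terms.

Step 1: squarings mod 1910: 1051^1=1051, 1051^2=621, 1051^4=1731, 1051^8=1481, 1051^16=681, 1051^32=1541, 1051^64=551, 1051^128=1821, 1051^256=281, 1051^512=651, 1051^1024=1691, 1051^2048=211, 1051^4096=591, 1051^8192=1661, 1051^16384=881, 1051^32768=701, 1051^65536=531, 1051^131072=1191, 1051^262144=1261; 1051^514882 = 1051^2 * 1051^64 * 1051^256 * 1051^512 * 1051^2048 * 1051^4096 * 1051^16384 * 1051^32768 * 1051^65536 * 1051^131072 * 1051^262144 = 1811 (mod 1910); answer 1811
Step 2: W1 = 1811; r = 9; cross terms: (6*-26 - 27*2)=-210, (27*35 - 12*-26)=1257, (12*9 - -5*35)=283, (-5*2 - 6*9)=-64; twice the area = |1266| = 1266; area = 633; answer 633
Step 3: W2 = 633; threaded value p + q = 634; d = 23; T(2) = 2*(-36) - 2*(23) = -118; iterating: T(2)=-118, T(3)=-164, T(4)=-92, T(5)=144, T(6)=472, T(7)=656, T(8)=368; answer 368

368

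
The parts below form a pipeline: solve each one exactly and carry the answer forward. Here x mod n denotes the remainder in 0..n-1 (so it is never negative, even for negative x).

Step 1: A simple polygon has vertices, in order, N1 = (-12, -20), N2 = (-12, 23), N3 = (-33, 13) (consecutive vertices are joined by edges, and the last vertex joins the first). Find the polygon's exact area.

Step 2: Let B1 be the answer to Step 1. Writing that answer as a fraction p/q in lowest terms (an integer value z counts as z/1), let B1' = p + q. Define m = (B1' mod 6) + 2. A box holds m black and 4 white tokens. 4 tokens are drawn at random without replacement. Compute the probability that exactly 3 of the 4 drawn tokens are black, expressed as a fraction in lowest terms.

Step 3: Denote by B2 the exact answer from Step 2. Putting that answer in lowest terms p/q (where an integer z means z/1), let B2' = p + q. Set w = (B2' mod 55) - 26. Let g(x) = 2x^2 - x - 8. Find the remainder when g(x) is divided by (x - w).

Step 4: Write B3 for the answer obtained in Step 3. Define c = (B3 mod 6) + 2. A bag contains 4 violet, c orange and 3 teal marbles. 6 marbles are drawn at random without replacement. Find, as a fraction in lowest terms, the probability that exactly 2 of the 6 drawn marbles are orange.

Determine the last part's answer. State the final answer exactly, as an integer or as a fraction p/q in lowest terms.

1/2

Step 1: cross terms: (-12*23 - -12*-20)=-516, (-12*13 - -33*23)=603, (-33*-20 - -12*13)=816; twice the area = |903| = 903; area = 903/2; answer 903/2
Step 2: B1 = 903/2; threaded value p + q = 905; m = 7; total draws C(11,4) = 330; favorable C(7,3)*C(4,1) = 140; P = 14/33; answer 14/33
Step 3: B2 = 14/33; threaded value p + q = 47; w = 21; remainder = value at the root: 2*(21)^2 - 1*(21)^1 - 8 = (882) + (-21) + (-8) = 853; answer 853
Step 4: B3 = 853; c = 3; total draws C(10,6) = 210; favorable C(3,2)*C(7,4) = 105; P = 1/2; answer 1/2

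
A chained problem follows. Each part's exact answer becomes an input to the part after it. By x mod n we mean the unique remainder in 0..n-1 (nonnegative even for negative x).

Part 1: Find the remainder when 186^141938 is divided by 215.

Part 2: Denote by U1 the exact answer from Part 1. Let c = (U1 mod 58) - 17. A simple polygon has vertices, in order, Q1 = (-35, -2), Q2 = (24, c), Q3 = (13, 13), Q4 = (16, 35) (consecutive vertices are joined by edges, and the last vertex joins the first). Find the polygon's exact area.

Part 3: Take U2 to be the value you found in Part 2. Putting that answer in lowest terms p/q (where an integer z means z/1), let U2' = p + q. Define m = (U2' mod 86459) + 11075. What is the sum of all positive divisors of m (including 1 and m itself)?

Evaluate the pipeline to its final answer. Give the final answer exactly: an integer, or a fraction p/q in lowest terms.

Part 1: squarings mod 215: 186^1=186, 186^2=196, 186^4=146, 186^8=31, 186^16=101, 186^32=96, 186^64=186, 186^128=196, 186^256=146, 186^512=31, 186^1024=101, 186^2048=96, 186^4096=186, 186^8192=196, 186^16384=146, 186^32768=31, 186^65536=101, 186^131072=96; 186^141938 = 186^2 * 186^16 * 186^32 * 186^64 * 186^512 * 186^2048 * 186^8192 * 186^131072 = 126 (mod 215); answer 126
Part 2: U1 = 126; c = -7; cross terms: (-35*-7 - 24*-2)=293, (24*13 - 13*-7)=403, (13*35 - 16*13)=247, (16*-2 - -35*35)=1193; twice the area = |2136| = 2136; area = 1068; answer 1068
Part 3: U2 = 1068; threaded value p + q = 1069; m = 12144; 12144 = 2^4 * 3 * 11 * 23; sigma = (1 + 2 + 4 + 8 + 16) * (1 + 3) * (1 + 11) * (1 + 23) = 31 * 4 * 12 * 24 = 35712; answer 35712

35712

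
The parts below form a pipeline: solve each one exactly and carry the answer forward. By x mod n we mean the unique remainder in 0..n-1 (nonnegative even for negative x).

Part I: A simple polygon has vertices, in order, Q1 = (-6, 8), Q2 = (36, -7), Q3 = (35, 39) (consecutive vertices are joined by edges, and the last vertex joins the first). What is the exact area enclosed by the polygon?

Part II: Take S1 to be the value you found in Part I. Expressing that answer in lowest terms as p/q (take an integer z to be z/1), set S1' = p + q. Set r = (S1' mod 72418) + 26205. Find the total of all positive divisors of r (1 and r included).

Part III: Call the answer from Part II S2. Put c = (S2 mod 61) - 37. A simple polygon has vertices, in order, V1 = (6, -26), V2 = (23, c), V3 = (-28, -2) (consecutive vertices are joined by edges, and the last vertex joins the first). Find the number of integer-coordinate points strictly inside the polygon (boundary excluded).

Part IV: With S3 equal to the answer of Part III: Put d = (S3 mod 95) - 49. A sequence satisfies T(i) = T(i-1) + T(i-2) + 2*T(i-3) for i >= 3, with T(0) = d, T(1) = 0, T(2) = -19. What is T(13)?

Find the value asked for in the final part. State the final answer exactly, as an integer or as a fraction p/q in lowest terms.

Part I: cross terms: (-6*-7 - 36*8)=-246, (36*39 - 35*-7)=1649, (35*8 - -6*39)=514; twice the area = |1917| = 1917; area = 1917/2; answer 1917/2
Part II: S1 = 1917/2; threaded value p + q = 1919; r = 28124; 28124 = 2^2 * 79 * 89; sigma = (1 + 2 + 4) * (1 + 79) * (1 + 89) = 7 * 80 * 90 = 50400; answer 50400
Part III: S2 = 50400; c = -23; cross terms: (6*-23 - 23*-26)=460, (23*-2 - -28*-23)=-690, (-28*-26 - 6*-2)=740; twice the area = |510| = 510; area = 255; boundary points = 1 + 3 + 2 = 6; strictly interior points = area - boundary/2 + 1 = 253; answer 253
Part IV: S3 = 253; d = 14; T(3) = 1*(-19) + 1*(0) + 2*(14) = 9; iterating: T(3)=9, T(4)=-10, T(5)=-39, T(6)=-31, T(7)=-90, T(8)=-199, T(9)=-351, T(10)=-730, T(11)=-1479, T(12)=-2911, T(13)=-5850; answer -5850

-5850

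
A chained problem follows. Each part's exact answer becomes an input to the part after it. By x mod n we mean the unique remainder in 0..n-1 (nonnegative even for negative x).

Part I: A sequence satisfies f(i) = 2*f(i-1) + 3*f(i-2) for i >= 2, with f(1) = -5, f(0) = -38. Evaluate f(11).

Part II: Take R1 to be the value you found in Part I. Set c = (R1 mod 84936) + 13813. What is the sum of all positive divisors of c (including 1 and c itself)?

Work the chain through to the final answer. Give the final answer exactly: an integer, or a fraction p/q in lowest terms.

96888

Part I: f(2) = 2*(-5) + 3*(-38) = -124; iterating: f(2)=-124, f(3)=-263, f(4)=-898, f(5)=-2585, f(6)=-7864, f(7)=-23483, f(8)=-70558, f(9)=-211565, f(10)=-634804, f(11)=-1904303; answer -1904303
Part II: R1 = -1904303; c = 63038; 63038 = 2 * 43 * 733; sigma = (1 + 2) * (1 + 43) * (1 + 733) = 3 * 44 * 734 = 96888; answer 96888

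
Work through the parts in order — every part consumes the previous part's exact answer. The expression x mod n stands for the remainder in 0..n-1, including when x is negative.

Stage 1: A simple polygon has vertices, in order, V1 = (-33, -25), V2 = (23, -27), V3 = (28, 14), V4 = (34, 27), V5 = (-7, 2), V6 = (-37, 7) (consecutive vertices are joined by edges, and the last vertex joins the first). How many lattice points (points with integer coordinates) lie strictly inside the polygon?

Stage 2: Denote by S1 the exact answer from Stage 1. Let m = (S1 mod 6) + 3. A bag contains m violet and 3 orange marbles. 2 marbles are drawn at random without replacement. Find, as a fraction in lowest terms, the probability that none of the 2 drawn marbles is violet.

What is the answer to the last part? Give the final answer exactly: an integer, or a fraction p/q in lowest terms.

Stage 1: cross terms: (-33*-27 - 23*-25)=1466, (23*14 - 28*-27)=1078, (28*27 - 34*14)=280, (34*2 - -7*27)=257, (-7*7 - -37*2)=25, (-37*-25 - -33*7)=1156; twice the area = |4262| = 4262; area = 2131; boundary points = 2 + 1 + 1 + 1 + 5 + 4 = 14; strictly interior points = area - boundary/2 + 1 = 2125; answer 2125
Stage 2: S1 = 2125; m = 4; total draws C(7,2) = 21; favorable C(3,2) = 3; P = 1/7; answer 1/7

1/7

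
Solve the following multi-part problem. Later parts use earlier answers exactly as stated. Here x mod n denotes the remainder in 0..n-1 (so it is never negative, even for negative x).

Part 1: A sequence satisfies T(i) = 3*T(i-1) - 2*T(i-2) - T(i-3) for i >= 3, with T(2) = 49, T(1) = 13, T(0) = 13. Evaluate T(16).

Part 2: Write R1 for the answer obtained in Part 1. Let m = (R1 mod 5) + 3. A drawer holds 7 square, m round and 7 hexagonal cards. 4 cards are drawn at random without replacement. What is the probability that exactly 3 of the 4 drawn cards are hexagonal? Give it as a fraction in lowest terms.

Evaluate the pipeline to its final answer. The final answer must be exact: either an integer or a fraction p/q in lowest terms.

Part 1: T(3) = 3*(49) - 2*(13) - 1*(13) = 108; iterating: T(3)=108, T(4)=213, T(5)=374, T(6)=588, T(7)=803, T(8)=859, T(9)=383, T(10)=-1372, T(11)=-5741, T(12)=-14862, T(13)=-31732, T(14)=-59731, T(15)=-100867, T(16)=-151407; answer -151407
Part 2: R1 = -151407; m = 6; total draws C(20,4) = 4845; favorable C(7,3)*C(13,1) = 455; P = 91/969; answer 91/969

91/969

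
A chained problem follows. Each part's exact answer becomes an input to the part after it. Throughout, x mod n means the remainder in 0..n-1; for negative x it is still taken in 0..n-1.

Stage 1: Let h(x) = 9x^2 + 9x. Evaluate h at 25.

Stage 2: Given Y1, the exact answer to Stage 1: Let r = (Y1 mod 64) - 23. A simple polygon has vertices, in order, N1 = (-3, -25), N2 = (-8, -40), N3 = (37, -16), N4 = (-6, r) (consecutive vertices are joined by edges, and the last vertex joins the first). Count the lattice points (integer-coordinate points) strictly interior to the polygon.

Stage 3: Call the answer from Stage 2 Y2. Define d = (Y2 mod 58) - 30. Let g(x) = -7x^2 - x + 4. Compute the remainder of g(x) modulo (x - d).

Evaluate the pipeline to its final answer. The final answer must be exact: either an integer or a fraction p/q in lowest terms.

Stage 1: 9*(25)^2 + 9*(25)^1 = (5625) + (225) = 5850; answer 5850
Stage 2: Y1 = 5850; r = 3; cross terms: (-3*-40 - -8*-25)=-80, (-8*-16 - 37*-40)=1608, (37*3 - -6*-16)=15, (-6*-25 - -3*3)=159; twice the area = |1702| = 1702; area = 851; boundary points = 5 + 3 + 1 + 1 = 10; strictly interior points = area - boundary/2 + 1 = 847; answer 847
Stage 3: Y2 = 847; d = 5; remainder = value at the root: -7*(5)^2 - 1*(5)^1 + 4 = (-175) + (-5) + (4) = -176; answer -176

-176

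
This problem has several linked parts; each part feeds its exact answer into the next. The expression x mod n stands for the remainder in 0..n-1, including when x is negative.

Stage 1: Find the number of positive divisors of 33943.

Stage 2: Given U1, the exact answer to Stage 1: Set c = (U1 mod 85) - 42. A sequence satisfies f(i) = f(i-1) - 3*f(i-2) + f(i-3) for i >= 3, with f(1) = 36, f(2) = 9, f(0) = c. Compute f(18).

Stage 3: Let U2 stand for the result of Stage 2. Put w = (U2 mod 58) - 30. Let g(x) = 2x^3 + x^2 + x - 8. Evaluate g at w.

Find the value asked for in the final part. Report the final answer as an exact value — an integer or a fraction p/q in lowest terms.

Stage 1: 33943 = 7 * 13 * 373; number of divisors = (1+1) * (1+1) * (1+1) = 8; answer 8
Stage 2: U1 = 8; c = -34; f(3) = 1*(9) - 3*(36) + 1*(-34) = -133; iterating: f(3)=-133, f(4)=-124, f(5)=284, f(6)=523, f(7)=-453, f(8)=-1738, f(9)=144, f(10)=4905, f(11)=2735, f(12)=-11836, f(13)=-15136, f(14)=23107, f(15)=56679, f(16)=-27778, f(17)=-174708, f(18)=-34695; answer -34695
Stage 3: U2 = -34695; w = 17; 2*(17)^3 + 1*(17)^2 + 1*(17)^1 - 8 = (9826) + (289) + (17) + (-8) = 10124; answer 10124

10124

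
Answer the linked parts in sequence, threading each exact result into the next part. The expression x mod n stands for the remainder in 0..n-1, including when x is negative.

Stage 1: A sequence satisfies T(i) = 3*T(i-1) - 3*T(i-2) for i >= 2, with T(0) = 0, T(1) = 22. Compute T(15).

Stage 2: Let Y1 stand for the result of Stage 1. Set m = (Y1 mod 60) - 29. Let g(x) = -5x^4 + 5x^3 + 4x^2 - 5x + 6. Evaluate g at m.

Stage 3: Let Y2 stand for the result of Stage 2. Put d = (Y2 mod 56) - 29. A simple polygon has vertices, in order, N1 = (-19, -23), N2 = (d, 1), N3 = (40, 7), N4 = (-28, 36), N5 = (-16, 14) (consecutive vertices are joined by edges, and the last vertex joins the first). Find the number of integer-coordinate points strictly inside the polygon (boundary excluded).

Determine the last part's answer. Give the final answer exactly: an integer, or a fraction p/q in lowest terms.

Stage 1: T(2) = 3*(22) - 3*(0) = 66; iterating: T(2)=66, T(3)=132, T(4)=198, T(5)=198, T(6)=0, T(7)=-594, T(8)=-1782, T(9)=-3564, T(10)=-5346, T(11)=-5346, T(12)=0, T(13)=16038, T(14)=48114, T(15)=96228; answer 96228
Stage 2: Y1 = 96228; m = 19; -5*(19)^4 + 5*(19)^3 + 4*(19)^2 - 5*(19)^1 + 6 = (-651605) + (34295) + (1444) + (-95) + (6) = -615955; answer -615955
Stage 3: Y2 = -615955; d = 16; cross terms: (-19*1 - 16*-23)=349, (16*7 - 40*1)=72, (40*36 - -28*7)=1636, (-28*14 - -16*36)=184, (-16*-23 - -19*14)=634; twice the area = |2875| = 2875; area = 2875/2; boundary points = 1 + 6 + 1 + 2 + 1 = 11; strictly interior points = area - boundary/2 + 1 = 1433; answer 1433

1433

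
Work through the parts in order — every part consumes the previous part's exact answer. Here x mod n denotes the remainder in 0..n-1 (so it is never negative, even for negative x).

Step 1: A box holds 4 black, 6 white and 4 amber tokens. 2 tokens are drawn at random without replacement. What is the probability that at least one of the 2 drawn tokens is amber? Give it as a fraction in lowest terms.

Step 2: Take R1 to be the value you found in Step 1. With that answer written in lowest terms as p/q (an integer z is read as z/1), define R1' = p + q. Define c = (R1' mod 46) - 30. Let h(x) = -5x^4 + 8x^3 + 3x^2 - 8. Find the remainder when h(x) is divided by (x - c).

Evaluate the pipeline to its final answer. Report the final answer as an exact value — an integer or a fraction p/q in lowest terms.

-225458

Step 1: total draws C(14,2) = 91; complement C(10,2) = 45; favorable 91 - 45 = 46; P = 46/91; answer 46/91
Step 2: R1 = 46/91; threaded value p + q = 137; c = 15; remainder = value at the root: -5*(15)^4 + 8*(15)^3 + 3*(15)^2 - 8 = (-253125) + (27000) + (675) + (-8) = -225458; answer -225458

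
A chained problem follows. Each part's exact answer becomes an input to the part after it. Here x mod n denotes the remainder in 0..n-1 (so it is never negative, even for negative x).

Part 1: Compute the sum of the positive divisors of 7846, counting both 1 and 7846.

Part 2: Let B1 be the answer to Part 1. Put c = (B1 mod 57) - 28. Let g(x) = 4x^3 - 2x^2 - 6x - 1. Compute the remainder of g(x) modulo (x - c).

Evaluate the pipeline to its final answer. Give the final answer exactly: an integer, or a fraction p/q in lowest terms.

Part 1: 7846 = 2 * 3923; sigma = (1 + 2) * (1 + 3923) = 3 * 3924 = 11772; answer 11772
Part 2: B1 = 11772; c = 2; remainder = value at the root: 4*(2)^3 - 2*(2)^2 - 6*(2)^1 - 1 = (32) + (-8) + (-12) + (-1) = 11; answer 11

11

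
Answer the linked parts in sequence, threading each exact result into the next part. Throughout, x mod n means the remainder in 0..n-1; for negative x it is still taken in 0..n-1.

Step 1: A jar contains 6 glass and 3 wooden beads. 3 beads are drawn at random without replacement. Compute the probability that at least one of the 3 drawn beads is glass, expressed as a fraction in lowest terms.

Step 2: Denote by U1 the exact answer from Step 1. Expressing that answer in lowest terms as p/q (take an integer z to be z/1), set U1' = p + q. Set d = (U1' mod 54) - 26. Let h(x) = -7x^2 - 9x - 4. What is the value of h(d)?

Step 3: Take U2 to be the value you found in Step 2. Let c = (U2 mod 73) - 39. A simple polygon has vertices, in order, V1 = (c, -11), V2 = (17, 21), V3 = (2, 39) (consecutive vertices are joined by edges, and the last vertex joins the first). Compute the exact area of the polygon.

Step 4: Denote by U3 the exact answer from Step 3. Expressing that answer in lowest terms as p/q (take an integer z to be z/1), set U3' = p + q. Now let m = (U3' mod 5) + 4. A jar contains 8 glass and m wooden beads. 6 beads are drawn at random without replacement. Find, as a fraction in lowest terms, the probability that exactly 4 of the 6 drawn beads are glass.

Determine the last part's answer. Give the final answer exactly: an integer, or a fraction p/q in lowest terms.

42/143

Step 1: total draws C(9,3) = 84; complement C(3,3) = 1; favorable 84 - 1 = 83; P = 83/84; answer 83/84
Step 2: U1 = 83/84; threaded value p + q = 167; d = -21; -7*(-21)^2 - 9*(-21)^1 - 4 = (-3087) + (189) + (-4) = -2902; answer -2902
Step 3: U2 = -2902; c = -21; cross terms: (-21*21 - 17*-11)=-254, (17*39 - 2*21)=621, (2*-11 - -21*39)=797; twice the area = |1164| = 1164; area = 582; answer 582
Step 4: U3 = 582; threaded value p + q = 583; m = 7; total draws C(15,6) = 5005; favorable C(8,4)*C(7,2) = 1470; P = 42/143; answer 42/143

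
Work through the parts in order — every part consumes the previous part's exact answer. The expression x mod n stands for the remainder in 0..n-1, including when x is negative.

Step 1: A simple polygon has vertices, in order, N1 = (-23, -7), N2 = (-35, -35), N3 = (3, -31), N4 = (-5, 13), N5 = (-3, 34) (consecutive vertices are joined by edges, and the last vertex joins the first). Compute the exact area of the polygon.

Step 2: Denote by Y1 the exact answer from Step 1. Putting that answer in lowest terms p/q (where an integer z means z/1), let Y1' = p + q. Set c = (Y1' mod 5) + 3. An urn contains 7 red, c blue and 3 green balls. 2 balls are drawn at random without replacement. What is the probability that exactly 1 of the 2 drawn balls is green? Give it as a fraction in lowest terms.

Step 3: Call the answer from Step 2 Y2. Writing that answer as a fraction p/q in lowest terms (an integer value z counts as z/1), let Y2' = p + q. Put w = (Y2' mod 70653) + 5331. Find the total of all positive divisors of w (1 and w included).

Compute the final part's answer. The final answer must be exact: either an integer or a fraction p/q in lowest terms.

Step 1: cross terms: (-23*-35 - -35*-7)=560, (-35*-31 - 3*-35)=1190, (3*13 - -5*-31)=-116, (-5*34 - -3*13)=-131, (-3*-7 - -23*34)=803; twice the area = |2306| = 2306; area = 1153; answer 1153
Step 2: Y1 = 1153; threaded value p + q = 1154; c = 7; total draws C(17,2) = 136; favorable C(3,1)*C(14,1) = 42; P = 21/68; answer 21/68
Step 3: Y2 = 21/68; threaded value p + q = 89; w = 5420; 5420 = 2^2 * 5 * 271; sigma = (1 + 2 + 4) * (1 + 5) * (1 + 271) = 7 * 6 * 272 = 11424; answer 11424

11424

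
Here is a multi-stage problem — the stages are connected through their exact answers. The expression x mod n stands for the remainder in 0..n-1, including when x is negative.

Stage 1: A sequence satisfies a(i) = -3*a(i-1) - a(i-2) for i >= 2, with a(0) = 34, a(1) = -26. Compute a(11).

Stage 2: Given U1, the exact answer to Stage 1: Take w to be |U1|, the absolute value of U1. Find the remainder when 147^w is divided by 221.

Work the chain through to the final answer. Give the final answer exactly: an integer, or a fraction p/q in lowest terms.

217

Stage 1: a(2) = -3*(-26) - 1*(34) = 44; iterating: a(2)=44, a(3)=-106, a(4)=274, a(5)=-716, a(6)=1874, a(7)=-4906, a(8)=12844, a(9)=-33626, a(10)=88034, a(11)=-230476; answer -230476
Stage 2: U1 = -230476; w = 230476; squarings mod 221: 147^1=147, 147^2=172, 147^4=191, 147^8=16, 147^16=35, 147^32=120, 147^64=35, 147^128=120, 147^256=35, 147^512=120, 147^1024=35, 147^2048=120, 147^4096=35, 147^8192=120, 147^16384=35, 147^32768=120, 147^65536=35, 147^131072=120; 147^230476 = 147^4 * 147^8 * 147^64 * 147^1024 * 147^32768 * 147^65536 * 147^131072 = 217 (mod 221); answer 217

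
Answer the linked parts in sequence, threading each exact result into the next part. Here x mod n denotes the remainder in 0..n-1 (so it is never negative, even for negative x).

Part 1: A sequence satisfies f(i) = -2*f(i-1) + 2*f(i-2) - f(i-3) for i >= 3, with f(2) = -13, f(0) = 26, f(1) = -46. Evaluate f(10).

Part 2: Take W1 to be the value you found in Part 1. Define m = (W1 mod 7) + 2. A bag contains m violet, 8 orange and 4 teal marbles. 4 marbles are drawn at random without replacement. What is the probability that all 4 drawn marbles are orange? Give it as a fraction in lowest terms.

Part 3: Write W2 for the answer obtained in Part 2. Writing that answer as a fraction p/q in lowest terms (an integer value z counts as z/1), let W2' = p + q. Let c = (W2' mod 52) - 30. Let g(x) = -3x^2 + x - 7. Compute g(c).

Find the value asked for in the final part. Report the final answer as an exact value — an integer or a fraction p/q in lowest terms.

Part 1: f(3) = -2*(-13) + 2*(-46) - 1*(26) = -92; iterating: f(3)=-92, f(4)=204, f(5)=-579, f(6)=1658, f(7)=-4678, f(8)=13251, f(9)=-37516, f(10)=106212; answer 106212
Part 2: W1 = 106212; m = 3; total draws C(15,4) = 1365; favorable C(8,4) = 70; P = 2/39; answer 2/39
Part 3: W2 = 2/39; threaded value p + q = 41; c = 11; -3*(11)^2 + 1*(11)^1 - 7 = (-363) + (11) + (-7) = -359; answer -359

-359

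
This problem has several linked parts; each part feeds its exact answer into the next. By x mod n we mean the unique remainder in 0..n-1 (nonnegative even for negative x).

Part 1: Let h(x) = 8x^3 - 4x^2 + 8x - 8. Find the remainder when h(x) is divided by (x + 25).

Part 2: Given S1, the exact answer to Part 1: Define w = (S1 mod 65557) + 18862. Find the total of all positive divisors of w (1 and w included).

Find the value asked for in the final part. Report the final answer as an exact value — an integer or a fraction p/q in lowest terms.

41160

Part 1: remainder = value at the root: 8*(-25)^3 - 4*(-25)^2 + 8*(-25)^1 - 8 = (-125000) + (-2500) + (-200) + (-8) = -127708; answer -127708
Part 2: S1 = -127708; w = 22268; 22268 = 2^2 * 19 * 293; sigma = (1 + 2 + 4) * (1 + 19) * (1 + 293) = 7 * 20 * 294 = 41160; answer 41160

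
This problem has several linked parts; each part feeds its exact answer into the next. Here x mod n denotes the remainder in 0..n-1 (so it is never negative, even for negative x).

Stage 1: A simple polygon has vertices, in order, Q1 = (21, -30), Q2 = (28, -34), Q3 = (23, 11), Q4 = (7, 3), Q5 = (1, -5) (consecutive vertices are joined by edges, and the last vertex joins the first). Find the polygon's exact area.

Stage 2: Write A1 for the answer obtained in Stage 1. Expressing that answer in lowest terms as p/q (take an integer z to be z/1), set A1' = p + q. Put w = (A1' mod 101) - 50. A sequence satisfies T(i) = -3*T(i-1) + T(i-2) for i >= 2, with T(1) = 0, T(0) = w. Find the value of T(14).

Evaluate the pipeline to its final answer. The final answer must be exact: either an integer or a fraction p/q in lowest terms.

Stage 1: cross terms: (21*-34 - 28*-30)=126, (28*11 - 23*-34)=1090, (23*3 - 7*11)=-8, (7*-5 - 1*3)=-38, (1*-30 - 21*-5)=75; twice the area = |1245| = 1245; area = 1245/2; answer 1245/2
Stage 2: A1 = 1245/2; threaded value p + q = 1247; w = -15; T(2) = -3*(0) + 1*(-15) = -15; iterating: T(2)=-15, T(3)=45, T(4)=-150, T(5)=495, T(6)=-1635, T(7)=5400, T(8)=-17835, T(9)=58905, T(10)=-194550, T(11)=642555, T(12)=-2122215, T(13)=7009200, T(14)=-23149815; answer -23149815

-23149815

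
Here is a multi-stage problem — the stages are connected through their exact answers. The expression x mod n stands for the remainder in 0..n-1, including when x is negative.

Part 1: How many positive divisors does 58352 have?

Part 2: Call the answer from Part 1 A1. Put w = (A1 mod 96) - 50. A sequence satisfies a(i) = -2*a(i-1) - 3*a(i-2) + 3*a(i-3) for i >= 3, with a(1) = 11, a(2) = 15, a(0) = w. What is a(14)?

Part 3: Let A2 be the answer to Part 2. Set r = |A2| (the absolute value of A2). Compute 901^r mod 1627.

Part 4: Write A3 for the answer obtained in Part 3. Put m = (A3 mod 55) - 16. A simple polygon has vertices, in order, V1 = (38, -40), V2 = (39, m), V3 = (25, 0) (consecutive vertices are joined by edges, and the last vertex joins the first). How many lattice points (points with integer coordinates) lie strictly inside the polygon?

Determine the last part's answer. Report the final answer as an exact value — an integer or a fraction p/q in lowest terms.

260

Part 1: 58352 = 2^4 * 7 * 521; number of divisors = (4+1) * (1+1) * (1+1) = 20; answer 20
Part 2: A1 = 20; w = -30; a(3) = -2*(15) - 3*(11) + 3*(-30) = -153; iterating: a(3)=-153, a(4)=294, a(5)=-84, a(6)=-1173, a(7)=3480, a(8)=-3693, a(9)=-6573, a(10)=34665, a(11)=-60690, a(12)=-2334, a(13)=290733, a(14)=-756534; answer -756534
Part 3: A2 = -756534; r = 756534; squarings mod 1627: 901^1=901, 901^2=1555, 901^4=303, 901^8=697, 901^16=963, 901^32=1606, 901^64=441, 901^128=868, 901^256=123, 901^512=486, 901^1024=281, 901^2048=865, 901^4096=1432, 901^8192=604, 901^16384=368, 901^32768=383, 901^65536=259, 901^131072=374, 901^262144=1581, 901^524288=489; 901^756534 = 901^2 * 901^4 * 901^16 * 901^32 * 901^256 * 901^512 * 901^2048 * 901^32768 * 901^65536 * 901^131072 * 901^524288 = 1388 (mod 1627); answer 1388
Part 4: A3 = 1388; m = -3; cross terms: (38*-3 - 39*-40)=1446, (39*0 - 25*-3)=75, (25*-40 - 38*0)=-1000; twice the area = |521| = 521; area = 521/2; boundary points = 1 + 1 + 1 = 3; strictly interior points = area - boundary/2 + 1 = 260; answer 260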